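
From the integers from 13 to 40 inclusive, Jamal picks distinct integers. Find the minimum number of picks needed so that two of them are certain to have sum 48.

18

A set avoiding the sum 48 can contain at most one of each pair {x, 48−x}, plus the 6 elements whose complement lies outside the range or equal to its own complement.
The integers 24, …, 40 (17 of them) are such a set: any two sum to at least 24+25 = 49 > 48.
By the pigeonhole principle, any 18th integer completes one of the 11 pairs, so 18 choices force a sum of 48.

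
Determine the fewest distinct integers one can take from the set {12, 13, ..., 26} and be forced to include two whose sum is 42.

11

Two chosen integers sum to 42 exactly when both halves of some pair {x, 42−x} with 16 ≤ x ≤ 42−x ≤ 26 are chosen — 5 such pairs.
The remaining 5 elements (those with no distinct partner in range) can never complete a 42-sum, so the worst case takes all of them and one from each pair: 5 + 5 = 10.
The 11th integer has to be the second member of some pair, so 10 + 1 = 11.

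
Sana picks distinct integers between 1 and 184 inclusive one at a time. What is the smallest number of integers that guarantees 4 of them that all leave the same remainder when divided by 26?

The 26 residue classes mod 26 are the pigeonholes.
With 78 integers one could put 3 in each residue class and have no class reach 4.
The 79th integer pushes some class to 4, so 26·3 + 1 = 79.

79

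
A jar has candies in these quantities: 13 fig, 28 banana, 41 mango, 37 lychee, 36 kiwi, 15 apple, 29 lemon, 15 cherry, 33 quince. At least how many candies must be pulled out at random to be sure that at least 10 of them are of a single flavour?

The 9 flavours are the holes; the candies drawn are the pigeons.
To avoid 10 of any one flavour, the worst case takes at most 9 of each flavour.
That gives 9 + 9 + 9 + 9 + 9 + 9 + 9 + 9 + 9 = 81 candies with no flavour reaching 10.
The next candy forces some flavour to 10, so 81 + 1 = 82.

82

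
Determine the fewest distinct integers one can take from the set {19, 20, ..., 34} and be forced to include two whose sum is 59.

12

Two chosen integers sum to 59 exactly when both halves of some pair {x, 59−x} with 25 ≤ x ≤ 59−x ≤ 34 are chosen — 5 such pairs.
The remaining 6 elements (those with no distinct partner in range) can never complete a 59-sum, so the worst case takes all of them and one from each pair: 6 + 5 = 11.
By the pigeonhole principle, the 12th integer has to be the second member of some pair, so 11 + 1 = 12.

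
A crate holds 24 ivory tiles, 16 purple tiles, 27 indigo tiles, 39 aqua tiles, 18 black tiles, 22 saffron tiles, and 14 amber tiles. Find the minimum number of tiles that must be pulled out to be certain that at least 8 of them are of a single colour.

50

An adversary could hand out at most 7 tiles per colour: 7 + 7 + 7 + 7 + 7 + 7 + 7 = 49 tiles and still no colour has 8.
By the pigeonhole principle, one more tile lands in a colour already at 7, so 50 draws are enough and 49 are not.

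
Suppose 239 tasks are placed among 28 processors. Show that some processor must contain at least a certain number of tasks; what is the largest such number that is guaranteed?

By the pigeonhole principle, the 28 processors are the holes and the 239 tasks are the pigeons.
If every processor held at most 8 tasks, the total would be at most 28 × 8 = 224, which is less than 239.
So some processor holds at least ⌈239/28⌉ = 9 tasks.

9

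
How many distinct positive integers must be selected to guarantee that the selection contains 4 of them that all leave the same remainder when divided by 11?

34

Pigeonhole: the 11 residue classes mod 11 are the pigeonholes.
With 33 integers one could put 3 in each residue class and have no class reach 4.
The 34th integer pushes some class to 4, so 11·3 + 1 = 34.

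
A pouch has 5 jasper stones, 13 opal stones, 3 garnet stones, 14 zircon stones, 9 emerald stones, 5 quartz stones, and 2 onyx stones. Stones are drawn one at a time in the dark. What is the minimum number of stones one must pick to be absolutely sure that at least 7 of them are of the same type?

Pigeonhole: the 7 types are the holes; the stones drawn are the pigeons.
To avoid 7 of any one type, the worst case takes at most 6 of each type, or every stone of a type that has fewer than 6.
That gives 5 + 6 + 3 + 6 + 6 + 5 + 2 = 33 stones with no type reaching 7.
The next stone forces some type to 7, so 33 + 1 = 34.

34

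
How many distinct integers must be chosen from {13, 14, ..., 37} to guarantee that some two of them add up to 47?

15

A set avoiding the sum 47 can contain at most one of each pair {x, 47−x}, plus the 3 elements whose complement lies outside the range.
The integers 24, …, 37 (14 of them) are such a set: any two sum to at least 24+25 = 49 > 47.
Any 15th integer completes one of the 11 pairs, so 15 choices force a sum of 47.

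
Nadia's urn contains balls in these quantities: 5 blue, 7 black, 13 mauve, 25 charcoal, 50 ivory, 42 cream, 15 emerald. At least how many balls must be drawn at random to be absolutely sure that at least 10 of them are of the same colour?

58

Pigeonhole: the 7 colours are the holes; the balls drawn are the pigeons.
To avoid 10 of any one colour, the worst case takes at most 9 of each colour, or every ball of a colour that has fewer than 9.
That gives 5 + 7 + 9 + 9 + 9 + 9 + 9 = 57 balls with no colour reaching 10.
The next ball forces some colour to 10, so 57 + 1 = 58.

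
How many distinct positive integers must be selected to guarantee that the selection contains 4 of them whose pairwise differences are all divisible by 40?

Integers whose pairwise differences are multiples of 40 are exactly those sharing a remainder mod 40. The 40 residue classes mod 40 are the pigeonholes.
With 120 integers one could put 3 in each residue class and have no class reach 4.
The 121st integer pushes some class to 4, so 40·3 + 1 = 121.

121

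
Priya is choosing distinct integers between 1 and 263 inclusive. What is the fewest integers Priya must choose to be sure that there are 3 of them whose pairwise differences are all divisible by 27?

Integers whose pairwise differences are multiples of 27 are exactly those sharing a remainder mod 27. Pigeonhole: the 27 residue classes mod 27 are the pigeonholes.
With 54 integers one could put 2 in each residue class and have no class reach 3.
The 55th integer pushes some class to 3, so 27·2 + 1 = 55.

55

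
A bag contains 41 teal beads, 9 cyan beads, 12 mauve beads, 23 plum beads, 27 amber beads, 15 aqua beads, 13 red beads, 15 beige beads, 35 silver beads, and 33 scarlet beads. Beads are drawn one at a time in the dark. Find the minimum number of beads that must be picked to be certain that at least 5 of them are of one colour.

41

By pigeonhole, put each drawn bead into a box by colour. The largest draw with every box below 5 takes min(count, 4) from each colour.
Σ min(cᵢ, 4) = 4 + 4 + 4 + 4 + 4 + 4 + 4 + 4 + 4 + 4 = 40.
Draw number 40 + 1 = 41 must push one box to 5.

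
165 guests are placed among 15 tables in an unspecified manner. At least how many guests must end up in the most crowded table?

11

By pigeonhole, the 15 tables are the holes and the 165 guests are the pigeons.
If every table held at most 10 guests, the total would be at most 15 × 10 = 150, which is less than 165.
So some table holds at least ⌈165/15⌉ = 11 guests.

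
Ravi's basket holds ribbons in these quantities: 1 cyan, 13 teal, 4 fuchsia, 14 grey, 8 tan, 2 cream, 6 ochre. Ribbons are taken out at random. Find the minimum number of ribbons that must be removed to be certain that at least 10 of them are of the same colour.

40

Put each drawn ribbon into a box by colour. The largest draw with every box below 10 takes min(count, 9) from each colour; colours with fewer than 9 contribute all they have.
Σ min(cᵢ, 9) = 1 + 9 + 4 + 9 + 8 + 2 + 6 = 39.
Draw number 39 + 1 = 40 must push one box to 10.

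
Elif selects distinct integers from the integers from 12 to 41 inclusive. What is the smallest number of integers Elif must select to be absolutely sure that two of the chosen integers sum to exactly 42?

Two chosen integers sum to 42 exactly when both halves of some pair {x, 42−x} with 12 ≤ x ≤ 42−x ≤ 30 are chosen — 9 such pairs.
The remaining 12 elements (those with no distinct partner in range) can never complete a 42-sum, so the worst case takes all of them and one from each pair: 12 + 9 = 21.
The 22nd integer has to be the second member of some pair, so 21 + 1 = 22.

22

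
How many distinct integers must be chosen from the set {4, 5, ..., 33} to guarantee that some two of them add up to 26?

Two chosen integers sum to 26 exactly when both halves of some pair {x, 26−x} with 4 ≤ x ≤ 26−x ≤ 22 are chosen — 9 such pairs.
The remaining 12 elements (those with no distinct partner in range) can never complete a 26-sum, so the worst case takes all of them and one from each pair: 12 + 9 = 21.
By pigeonhole, the 22nd integer has to be the second member of some pair, so 21 + 1 = 22.

22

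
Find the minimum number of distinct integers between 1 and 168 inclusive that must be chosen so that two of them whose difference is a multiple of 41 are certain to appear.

Integers whose pairwise differences are multiples of 41 are exactly those sharing a remainder mod 41. By pigeonhole, the 41 residue classes mod 41 are the pigeonholes.
With 41 integers one could put 1 in each residue class and have no class reach 2.
The 42nd integer pushes some class to 2, so 41·1 + 1 = 42.

42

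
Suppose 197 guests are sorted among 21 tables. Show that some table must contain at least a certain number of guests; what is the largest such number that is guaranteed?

By the pigeonhole principle, the 21 tables are the holes and the 197 guests are the pigeons.
If every table held at most 9 guests, the total would be at most 21 × 9 = 189, which is less than 197.
So some table holds at least ⌈197/21⌉ = 10 guests.

10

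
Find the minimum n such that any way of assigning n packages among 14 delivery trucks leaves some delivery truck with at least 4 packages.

With 42 packages one could put exactly 3 in each of the 14 delivery trucks, and no delivery truck would reach 4.
One more package must land in a delivery truck that already has 3, giving it 4.
So 14 × 3 + 1 = 43 packages are required.

43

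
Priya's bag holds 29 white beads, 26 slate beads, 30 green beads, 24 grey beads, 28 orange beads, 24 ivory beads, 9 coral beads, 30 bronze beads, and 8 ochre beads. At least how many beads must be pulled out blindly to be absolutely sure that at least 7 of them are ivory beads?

191

In the worst case for collecting ivory beads, every non-ivory bead comes out first.
There are 29 + 26 + 30 + 24 + 28 + 9 + 30 + 8 = 184 non-ivory beads altogether.
After those, each further bead must be ivory, so 184 + 7 = 191 draws guarantee 7 ivory beads.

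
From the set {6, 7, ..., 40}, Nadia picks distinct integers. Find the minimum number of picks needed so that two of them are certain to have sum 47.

19

Two chosen integers sum to 47 exactly when both halves of some pair {x, 47−x} with 7 ≤ x ≤ 47−x ≤ 40 are chosen — 17 such pairs.
The remaining 1 element (those with no distinct partner in range) can never complete a 47-sum, so the worst case takes all of them and one from each pair: 1 + 17 = 18.
The 19th integer has to be the second member of some pair, so 18 + 1 = 19.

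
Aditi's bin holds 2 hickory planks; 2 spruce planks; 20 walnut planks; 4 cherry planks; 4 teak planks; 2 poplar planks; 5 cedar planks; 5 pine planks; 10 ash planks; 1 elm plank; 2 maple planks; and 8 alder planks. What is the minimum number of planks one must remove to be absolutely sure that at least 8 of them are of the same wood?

Pigeonhole: the 12 woods are the holes; the planks drawn are the pigeons.
To avoid 8 of any one wood, the worst case takes at most 7 of each wood, or every plank of a wood that has fewer than 7.
That gives 2 + 2 + 7 + 4 + 4 + 2 + 5 + 5 + 7 + 1 + 2 + 7 = 48 planks with no wood reaching 8.
The next plank forces some wood to 8, so 48 + 1 = 49.

49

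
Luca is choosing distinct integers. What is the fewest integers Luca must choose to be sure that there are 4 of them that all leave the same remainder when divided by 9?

Pigeonhole: the 9 residue classes mod 9 are the pigeonholes.
With 27 integers one could put 3 in each residue class and have no class reach 4.
The 28th integer pushes some class to 4, so 9·3 + 1 = 28.

28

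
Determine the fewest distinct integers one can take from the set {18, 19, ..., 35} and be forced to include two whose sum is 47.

Two chosen integers sum to 47 exactly when both halves of some pair {x, 47−x} with 18 ≤ x ≤ 47−x ≤ 29 are chosen — 6 such pairs.
The remaining 6 elements (those with no distinct partner in range) can never complete a 47-sum, so the worst case takes all of them and one from each pair: 6 + 6 = 12.
The 13th integer has to be the second member of some pair, so 12 + 1 = 13.

13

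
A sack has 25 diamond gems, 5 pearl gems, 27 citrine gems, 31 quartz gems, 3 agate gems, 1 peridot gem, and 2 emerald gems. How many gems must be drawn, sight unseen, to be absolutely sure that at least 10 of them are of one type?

39

The 7 types are the holes; the gems drawn are the pigeons.
To avoid 10 of any one type, the worst case takes at most 9 of each type, or every gem of a type that has fewer than 9.
That gives 9 + 5 + 9 + 9 + 3 + 1 + 2 = 38 gems with no type reaching 10.
The next gem forces some type to 10, so 38 + 1 = 39.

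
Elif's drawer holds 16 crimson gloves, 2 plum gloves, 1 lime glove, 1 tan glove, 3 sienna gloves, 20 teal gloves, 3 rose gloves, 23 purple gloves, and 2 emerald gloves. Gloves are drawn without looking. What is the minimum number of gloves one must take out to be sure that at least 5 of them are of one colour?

Put each drawn glove into a box by colour. The largest draw with every box below 5 takes min(count, 4) from each colour; colours with fewer than 4 contribute all they have.
Σ min(cᵢ, 4) = 4 + 2 + 1 + 1 + 3 + 4 + 3 + 4 + 2 = 24.
Draw number 24 + 1 = 25 must push one box to 5.

25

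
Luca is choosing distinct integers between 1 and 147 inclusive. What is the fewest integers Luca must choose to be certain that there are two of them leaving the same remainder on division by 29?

30

By pigeonhole, the 29 residue classes mod 29 are the pigeonholes.
With 29 integers one could put 1 in each residue class and have no class reach 2.
The 30th integer pushes some class to 2, so 29·1 + 1 = 30.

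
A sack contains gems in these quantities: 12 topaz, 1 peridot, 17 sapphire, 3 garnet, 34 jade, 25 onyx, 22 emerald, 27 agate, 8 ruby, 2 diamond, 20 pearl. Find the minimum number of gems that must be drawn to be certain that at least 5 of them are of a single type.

39

By the pigeonhole principle, put each drawn gem into a box by type. The largest draw with every box below 5 takes min(count, 4) from each type; types with fewer than 4 contribute all they have.
Σ min(cᵢ, 4) = 4 + 1 + 4 + 3 + 4 + 4 + 4 + 4 + 4 + 2 + 4 = 38.
Draw number 38 + 1 = 39 must push one box to 5.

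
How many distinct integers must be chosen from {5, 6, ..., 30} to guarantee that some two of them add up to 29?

A set avoiding the sum 29 can contain at most one of each pair {x, 29−x}, plus the 6 elements whose complement lies outside the range.
The integers 15, …, 30 (16 of them) are such a set: any two sum to at least 15+16 = 31 > 29.
Any 17th integer completes one of the 10 pairs, so 17 choices force a sum of 29.

17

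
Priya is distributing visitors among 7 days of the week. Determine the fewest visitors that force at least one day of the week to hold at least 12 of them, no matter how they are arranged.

With 77 visitors one could put exactly 11 in each of the 7 days of the week, and no day of the week would reach 12.
One more visitor must land in a day of the week that already has 11, giving it 12.
So 7 × 11 + 1 = 78 visitors are required.

78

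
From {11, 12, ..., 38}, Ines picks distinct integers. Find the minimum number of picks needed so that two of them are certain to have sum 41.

Two chosen integers sum to 41 exactly when both halves of some pair {x, 41−x} with 11 ≤ x ≤ 41−x ≤ 30 are chosen — 10 such pairs.
The remaining 8 elements (those with no distinct partner in range) can never complete a 41-sum, so the worst case takes all of them and one from each pair: 8 + 10 = 18.
The 19th integer has to be the second member of some pair, so 18 + 1 = 19.

19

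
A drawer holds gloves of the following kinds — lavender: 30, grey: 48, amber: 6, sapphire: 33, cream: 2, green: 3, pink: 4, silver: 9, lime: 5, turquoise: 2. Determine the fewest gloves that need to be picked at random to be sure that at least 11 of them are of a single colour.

62

By the pigeonhole principle, the 10 colours are the holes; the gloves drawn are the pigeons.
To avoid 11 of any one colour, the worst case takes at most 10 of each colour, or every glove of a colour that has fewer than 10.
That gives 10 + 10 + 6 + 10 + 2 + 3 + 4 + 9 + 5 + 2 = 61 gloves with no colour reaching 11.
The next glove forces some colour to 11, so 61 + 1 = 62.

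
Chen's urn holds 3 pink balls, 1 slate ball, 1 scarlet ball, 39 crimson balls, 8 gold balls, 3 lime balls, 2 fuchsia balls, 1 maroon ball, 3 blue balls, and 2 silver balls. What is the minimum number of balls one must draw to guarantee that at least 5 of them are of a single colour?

25

An adversary could hand out at most 4 balls per colour (8 colours run out sooner): 3 + 1 + 1 + 4 + 4 + 3 + 2 + 1 + 3 + 2 = 24 balls and still no colour has 5.
One more ball lands in a colour already at 4, so 25 draws are enough and 24 are not.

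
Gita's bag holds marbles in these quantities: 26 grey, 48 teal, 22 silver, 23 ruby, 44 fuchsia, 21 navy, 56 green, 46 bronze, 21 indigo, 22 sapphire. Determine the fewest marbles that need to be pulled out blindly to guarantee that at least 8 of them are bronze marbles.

In the worst case for collecting bronze marbles, every non-bronze marble comes out first.
There are 26 + 48 + 22 + 23 + 44 + 21 + 56 + 21 + 22 = 283 non-bronze marbles altogether.
After those, each further marble must be bronze, so 283 + 8 = 291 draws guarantee 8 bronze marbles.

291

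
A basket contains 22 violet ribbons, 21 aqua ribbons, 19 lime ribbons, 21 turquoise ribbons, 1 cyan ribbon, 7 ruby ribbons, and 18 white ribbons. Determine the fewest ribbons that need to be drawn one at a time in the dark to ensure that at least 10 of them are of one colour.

Put each drawn ribbon into a box by colour. The largest draw with every box below 10 takes min(count, 9) from each colour; colours with fewer than 9 contribute all they have.
Σ min(cᵢ, 9) = 9 + 9 + 9 + 9 + 1 + 7 + 9 = 53.
Draw number 53 + 1 = 54 must push one box to 10.

54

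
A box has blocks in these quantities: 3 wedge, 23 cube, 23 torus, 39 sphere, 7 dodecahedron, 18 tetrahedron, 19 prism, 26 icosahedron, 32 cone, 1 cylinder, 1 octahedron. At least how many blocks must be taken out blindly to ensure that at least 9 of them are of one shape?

69

An adversary could hand out at most 8 blocks per shape (4 shapes run out sooner): 3 + 8 + 8 + 8 + 7 + 8 + 8 + 8 + 8 + 1 + 1 = 68 blocks and still no shape has 9.
One more block lands in a shape already at 8, so 69 draws are enough and 68 are not.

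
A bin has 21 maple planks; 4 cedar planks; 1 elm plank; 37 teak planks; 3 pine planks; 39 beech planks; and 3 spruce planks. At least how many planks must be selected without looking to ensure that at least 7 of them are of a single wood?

30

The 7 woods are the holes; the planks drawn are the pigeons.
To avoid 7 of any one wood, the worst case takes at most 6 of each wood, or every plank of a wood that has fewer than 6.
That gives 6 + 4 + 1 + 6 + 3 + 6 + 3 = 29 planks with no wood reaching 7.
The next plank forces some wood to 7, so 29 + 1 = 30.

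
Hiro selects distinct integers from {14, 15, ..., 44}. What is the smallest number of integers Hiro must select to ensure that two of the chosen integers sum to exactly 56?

Two chosen integers sum to 56 exactly when both halves of some pair {x, 56−x} with 14 ≤ x ≤ 56−x ≤ 42 are chosen — 14 such pairs.
The remaining 3 elements (those with no distinct partner in range) can never complete a 56-sum, so the worst case takes all of them and one from each pair: 3 + 14 = 17.
The 18th integer has to be the second member of some pair, so 17 + 1 = 18.

18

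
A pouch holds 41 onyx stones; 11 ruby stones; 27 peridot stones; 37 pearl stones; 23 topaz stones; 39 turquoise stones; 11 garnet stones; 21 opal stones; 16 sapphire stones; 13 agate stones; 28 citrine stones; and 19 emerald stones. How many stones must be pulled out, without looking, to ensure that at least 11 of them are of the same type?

By the pigeonhole principle, the 12 types are the holes; the stones drawn are the pigeons.
To avoid 11 of any one type, the worst case takes at most 10 of each type.
That gives 10 + 10 + 10 + 10 + 10 + 10 + 10 + 10 + 10 + 10 + 10 + 10 = 120 stones with no type reaching 11.
The next stone forces some type to 11, so 120 + 1 = 121.

121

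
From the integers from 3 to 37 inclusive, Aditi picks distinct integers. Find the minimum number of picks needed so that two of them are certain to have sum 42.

20

Two chosen integers sum to 42 exactly when both halves of some pair {x, 42−x} with 5 ≤ x ≤ 42−x ≤ 37 are chosen — 16 such pairs.
The remaining 3 elements (those with no distinct partner in range) can never complete a 42-sum, so the worst case takes all of them and one from each pair: 3 + 16 = 19.
Pigeonhole: the 20th integer has to be the second member of some pair, so 19 + 1 = 20.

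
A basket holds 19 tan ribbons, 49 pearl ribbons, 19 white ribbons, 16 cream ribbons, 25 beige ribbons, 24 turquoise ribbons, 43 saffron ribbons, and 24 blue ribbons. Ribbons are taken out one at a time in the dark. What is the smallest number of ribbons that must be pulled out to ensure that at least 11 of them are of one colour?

The 8 colours are the holes; the ribbons drawn are the pigeons.
To avoid 11 of any one colour, the worst case takes at most 10 of each colour.
That gives 10 + 10 + 10 + 10 + 10 + 10 + 10 + 10 = 80 ribbons with no colour reaching 11.
The next ribbon forces some colour to 11, so 80 + 1 = 81.

81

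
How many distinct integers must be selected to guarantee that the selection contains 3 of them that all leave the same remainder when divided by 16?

33

Pigeonhole: the 16 residue classes mod 16 are the pigeonholes.
With 32 integers one could put 2 in each residue class and have no class reach 3.
The 33rd integer pushes some class to 3, so 16·2 + 1 = 33.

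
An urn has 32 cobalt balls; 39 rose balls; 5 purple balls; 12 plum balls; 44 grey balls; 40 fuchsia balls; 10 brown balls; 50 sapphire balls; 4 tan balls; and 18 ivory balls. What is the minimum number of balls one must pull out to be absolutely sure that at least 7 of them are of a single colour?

Put each drawn ball into a box by colour. The largest draw with every box below 7 takes min(count, 6) from each colour; colours with fewer than 6 contribute all they have.
Σ min(cᵢ, 6) = 6 + 6 + 5 + 6 + 6 + 6 + 6 + 6 + 4 + 6 = 57.
Draw number 57 + 1 = 58 must push one box to 7.

58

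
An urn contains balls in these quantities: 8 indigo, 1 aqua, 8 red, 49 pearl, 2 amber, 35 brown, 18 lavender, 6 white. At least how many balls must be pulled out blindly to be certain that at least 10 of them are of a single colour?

By pigeonhole, the 8 colours are the holes; the balls drawn are the pigeons.
To avoid 10 of any one colour, the worst case takes at most 9 of each colour, or every ball of a colour that has fewer than 9.
That gives 8 + 1 + 8 + 9 + 2 + 9 + 9 + 6 = 52 balls with no colour reaching 10.
The next ball forces some colour to 10, so 52 + 1 = 53.

53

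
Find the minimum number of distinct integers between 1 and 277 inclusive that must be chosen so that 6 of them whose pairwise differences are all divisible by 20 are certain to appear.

Integers whose pairwise differences are multiples of 20 are exactly those sharing a remainder mod 20. By the pigeonhole principle, the 20 residue classes mod 20 are the pigeonholes.
With 100 integers one could put 5 in each residue class and have no class reach 6.
The 101st integer pushes some class to 6, so 20·5 + 1 = 101.

101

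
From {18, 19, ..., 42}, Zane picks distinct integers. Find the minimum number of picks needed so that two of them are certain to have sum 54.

17

A set avoiding the sum 54 can contain at most one of each pair {x, 54−x}, plus the 7 elements whose complement lies outside the range or equal to its own complement.
The integers 27, …, 42 (16 of them) are such a set: any two sum to at least 27+28 = 55 > 54.
Any 17th integer completes one of the 9 pairs, so 17 choices force a sum of 54.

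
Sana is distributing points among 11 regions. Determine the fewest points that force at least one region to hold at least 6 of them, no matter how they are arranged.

56

With 55 points one could put exactly 5 in each of the 11 regions, and no region would reach 6.
One more point must land in a region that already has 5, giving it 6.
So 11 × 5 + 1 = 56 points are required.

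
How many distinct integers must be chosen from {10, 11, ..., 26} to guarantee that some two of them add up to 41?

12

Two chosen integers sum to 41 exactly when both halves of some pair {x, 41−x} with 15 ≤ x ≤ 41−x ≤ 26 are chosen — 6 such pairs.
The remaining 5 elements (those with no distinct partner in range) can never complete a 41-sum, so the worst case takes all of them and one from each pair: 5 + 6 = 11.
The 12th integer has to be the second member of some pair, so 11 + 1 = 12.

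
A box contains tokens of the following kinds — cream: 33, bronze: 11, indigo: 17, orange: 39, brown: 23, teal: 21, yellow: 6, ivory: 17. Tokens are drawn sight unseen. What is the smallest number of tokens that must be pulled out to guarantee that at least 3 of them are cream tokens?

137

In the worst case for collecting cream tokens, every non-cream token comes out first.
There are 11 + 17 + 39 + 23 + 21 + 6 + 17 = 134 non-cream tokens altogether.
After those, each further token must be cream, so 134 + 3 = 137 draws guarantee 3 cream tokens.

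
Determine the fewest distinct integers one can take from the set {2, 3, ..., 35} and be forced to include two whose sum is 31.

21

A set avoiding the sum 31 can contain at most one of each pair {x, 31−x}, plus the 6 elements whose complement lies outside the range.
The integers 16, …, 35 (20 of them) are such a set: any two sum to at least 16+17 = 33 > 31.
By pigeonhole, any 21st integer completes one of the 14 pairs, so 21 choices force a sum of 31.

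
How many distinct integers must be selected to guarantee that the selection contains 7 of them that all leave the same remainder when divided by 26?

The 26 residue classes mod 26 are the pigeonholes.
With 156 integers one could put 6 in each residue class and have no class reach 7.
The 157th integer pushes some class to 7, so 26·6 + 1 = 157.

157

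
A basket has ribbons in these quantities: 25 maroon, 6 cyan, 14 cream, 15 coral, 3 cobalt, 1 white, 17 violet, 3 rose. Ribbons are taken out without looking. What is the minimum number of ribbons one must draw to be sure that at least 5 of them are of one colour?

Put each drawn ribbon into a box by colour. The largest draw with every box below 5 takes min(count, 4) from each colour; colours with fewer than 4 contribute all they have.
Σ min(cᵢ, 4) = 4 + 4 + 4 + 4 + 3 + 1 + 4 + 3 = 27.
Draw number 27 + 1 = 28 must push one box to 5.

28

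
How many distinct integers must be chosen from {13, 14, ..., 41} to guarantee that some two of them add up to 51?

A set avoiding the sum 51 can contain at most one of each pair {x, 51−x}, plus the 3 elements whose complement lies outside the range.
The integers 26, …, 41 (16 of them) are such a set: any two sum to at least 26+27 = 53 > 51.
Pigeonhole: any 17th integer completes one of the 13 pairs, so 17 choices force a sum of 51.

17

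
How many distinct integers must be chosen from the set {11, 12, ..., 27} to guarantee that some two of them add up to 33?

12

A set avoiding the sum 33 can contain at most one of each pair {x, 33−x}, plus the 5 elements whose complement lies outside the range.
The integers 17, …, 27 (11 of them) are such a set: any two sum to at least 17+18 = 35 > 33.
By pigeonhole, any 12th integer completes one of the 6 pairs, so 12 choices force a sum of 33.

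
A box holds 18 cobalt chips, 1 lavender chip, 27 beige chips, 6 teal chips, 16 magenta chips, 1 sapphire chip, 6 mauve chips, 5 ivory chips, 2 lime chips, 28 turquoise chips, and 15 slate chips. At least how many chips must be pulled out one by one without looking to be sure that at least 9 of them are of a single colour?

An adversary could hand out at most 8 chips per colour (6 colours run out sooner): 8 + 1 + 8 + 6 + 8 + 1 + 6 + 5 + 2 + 8 + 8 = 61 chips and still no colour has 9.
Pigeonhole: one more chip lands in a colour already at 8, so 62 draws are enough and 61 are not.

62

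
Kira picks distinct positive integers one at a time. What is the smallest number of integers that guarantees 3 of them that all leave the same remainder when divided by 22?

45

Pigeonhole: the 22 residue classes mod 22 are the pigeonholes.
With 44 integers one could put 2 in each residue class and have no class reach 3.
The 45th integer pushes some class to 3, so 22·2 + 1 = 45.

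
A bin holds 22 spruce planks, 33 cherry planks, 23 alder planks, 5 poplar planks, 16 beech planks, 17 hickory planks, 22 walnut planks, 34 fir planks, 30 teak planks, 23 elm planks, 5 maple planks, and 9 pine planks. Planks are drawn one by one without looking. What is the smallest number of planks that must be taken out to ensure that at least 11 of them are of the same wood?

An adversary could hand out at most 10 planks per wood (poplar, maple, pine run out sooner): 10 + 10 + 10 + 5 + 10 + 10 + 10 + 10 + 10 + 10 + 5 + 9 = 109 planks and still no wood has 11.
One more plank lands in a wood already at 10, so 110 draws are enough and 109 are not.

110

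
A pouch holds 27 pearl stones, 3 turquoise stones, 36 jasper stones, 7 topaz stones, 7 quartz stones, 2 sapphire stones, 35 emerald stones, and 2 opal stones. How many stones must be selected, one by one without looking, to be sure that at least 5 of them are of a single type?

28

An adversary could hand out at most 4 stones per type (turquoise, sapphire, opal run out sooner): 4 + 3 + 4 + 4 + 4 + 2 + 4 + 2 = 27 stones and still no type has 5.
By the pigeonhole principle, one more stone lands in a type already at 4, so 28 draws are enough and 27 are not.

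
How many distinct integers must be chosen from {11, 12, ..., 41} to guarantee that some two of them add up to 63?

A set avoiding the sum 63 can contain at most one of each pair {x, 63−x}, plus the 11 elements whose complement lies outside the range.
The integers 11, …, 31 (21 of them) are such a set: any two sum to at least 11+12 = 23 and at most 30+31 = 61 < 63.
By pigeonhole, any 22nd integer completes one of the 10 pairs, so 22 choices force a sum of 63.

22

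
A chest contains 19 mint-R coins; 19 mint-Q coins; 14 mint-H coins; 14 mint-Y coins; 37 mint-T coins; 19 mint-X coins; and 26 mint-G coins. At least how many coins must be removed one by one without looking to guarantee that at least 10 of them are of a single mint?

By the pigeonhole principle, the 7 mints are the holes; the coins drawn are the pigeons.
To avoid 10 of any one mint, the worst case takes at most 9 of each mint.
That gives 9 + 9 + 9 + 9 + 9 + 9 + 9 = 63 coins with no mint reaching 10.
The next coin forces some mint to 10, so 63 + 1 = 64.

64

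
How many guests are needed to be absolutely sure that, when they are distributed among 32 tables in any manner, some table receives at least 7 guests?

193

With 192 guests one could put exactly 6 in each of the 32 tables, and no table would reach 7.
Pigeonhole: one more guest must land in a table that already has 6, giving it 7.
So 32 × 6 + 1 = 193 guests are required.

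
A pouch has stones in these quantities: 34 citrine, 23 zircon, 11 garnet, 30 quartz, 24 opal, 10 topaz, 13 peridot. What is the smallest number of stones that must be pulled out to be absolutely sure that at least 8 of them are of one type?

50

An adversary could hand out at most 7 stones per type: 7 + 7 + 7 + 7 + 7 + 7 + 7 = 49 stones and still no type has 8.
One more stone lands in a type already at 7, so 50 draws are enough and 49 are not.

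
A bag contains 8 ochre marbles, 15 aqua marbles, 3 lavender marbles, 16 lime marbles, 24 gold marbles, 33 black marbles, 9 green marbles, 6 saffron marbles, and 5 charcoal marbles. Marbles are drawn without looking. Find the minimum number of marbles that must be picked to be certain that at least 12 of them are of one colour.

An adversary could hand out at most 11 marbles per colour (5 colours run out sooner): 8 + 11 + 3 + 11 + 11 + 11 + 9 + 6 + 5 = 75 marbles and still no colour has 12.
By pigeonhole, one more marble lands in a colour already at 11, so 76 draws are enough and 75 are not.

76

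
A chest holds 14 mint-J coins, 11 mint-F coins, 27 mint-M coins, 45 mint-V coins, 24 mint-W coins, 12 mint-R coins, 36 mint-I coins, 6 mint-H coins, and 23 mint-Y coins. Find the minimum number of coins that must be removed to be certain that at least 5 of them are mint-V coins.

In the worst case for collecting mint-V coins, every non-mint-V coin comes out first.
There are 14 + 11 + 27 + 24 + 12 + 36 + 6 + 23 = 153 non-mint-V coins altogether.
After those, each further coin must be mint-V, so 153 + 5 = 158 draws guarantee 5 mint-V coins.

158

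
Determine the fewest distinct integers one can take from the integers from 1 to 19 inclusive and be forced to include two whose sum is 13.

A set avoiding the sum 13 can contain at most one of each pair {x, 13−x}, plus the 7 elements whose complement lies outside the range.
The integers 7, …, 19 (13 of them) are such a set: any two sum to at least 7+8 = 15 > 13.
Any 14th integer completes one of the 6 pairs, so 14 choices force a sum of 13.

14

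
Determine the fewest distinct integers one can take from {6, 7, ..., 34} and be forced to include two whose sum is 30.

21

Two chosen integers sum to 30 exactly when both halves of some pair {x, 30−x} with 6 ≤ x ≤ 30−x ≤ 24 are chosen — 9 such pairs.
The remaining 11 elements (those with no distinct partner in range) can never complete a 30-sum, so the worst case takes all of them and one from each pair: 11 + 9 = 20.
The 21st integer has to be the second member of some pair, so 20 + 1 = 21.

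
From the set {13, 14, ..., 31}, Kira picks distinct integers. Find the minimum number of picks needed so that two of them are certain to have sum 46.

Group the elements by complementary pair {x, 46−x}: {15,31}, {16,30}, {17,29}, …, giving 8 two-element pairs; the single value 23 (it cannot pair with itself since the integers are distinct); and 2 integers whose partner 46−x falls outside [13,31].
Treating each of those 11 groups as a pigeonhole, one can pick one integer per group — 11 integers — with no two summing to 46.
The 12th integer lands in an occupied pair, forcing a sum of 46.

12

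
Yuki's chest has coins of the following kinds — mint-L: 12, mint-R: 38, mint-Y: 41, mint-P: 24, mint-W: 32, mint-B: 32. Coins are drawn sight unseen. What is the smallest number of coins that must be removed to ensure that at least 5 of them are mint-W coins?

152

In the worst case for collecting mint-W coins, every non-mint-W coin comes out first.
There are 12 + 38 + 41 + 24 + 32 = 147 non-mint-W coins altogether.
After those, each further coin must be mint-W, so 147 + 5 = 152 draws guarantee 5 mint-W coins.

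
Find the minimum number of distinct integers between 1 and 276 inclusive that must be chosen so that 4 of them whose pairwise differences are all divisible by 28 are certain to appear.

85

Integers whose pairwise differences are multiples of 28 are exactly those sharing a remainder mod 28. Pigeonhole: the 28 residue classes mod 28 are the pigeonholes.
With 84 integers one could put 3 in each residue class and have no class reach 4.
The 85th integer pushes some class to 4, so 28·3 + 1 = 85.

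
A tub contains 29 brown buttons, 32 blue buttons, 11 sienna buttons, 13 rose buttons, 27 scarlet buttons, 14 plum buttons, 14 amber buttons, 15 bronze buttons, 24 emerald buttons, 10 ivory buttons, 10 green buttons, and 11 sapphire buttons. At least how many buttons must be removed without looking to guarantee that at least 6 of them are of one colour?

61

An adversary could hand out at most 5 buttons per colour: 5 + 5 + 5 + 5 + 5 + 5 + 5 + 5 + 5 + 5 + 5 + 5 = 60 buttons and still no colour has 6.
By the pigeonhole principle, one more button lands in a colour already at 5, so 61 draws are enough and 60 are not.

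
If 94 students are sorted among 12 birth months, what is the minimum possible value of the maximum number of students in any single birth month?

The 12 birth months are the holes and the 94 students are the pigeons.
If every birth month held at most 7 students, the total would be at most 12 × 7 = 84, which is less than 94.
So some birth month holds at least ⌈94/12⌉ = 8 students.

8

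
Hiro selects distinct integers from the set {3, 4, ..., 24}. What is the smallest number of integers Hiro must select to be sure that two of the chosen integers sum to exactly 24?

14

Group the elements by complementary pair {x, 24−x}: {3,21}, {4,20}, {5,19}, …, giving 9 two-element pairs, the single value 12 (it cannot pair with itself since the integers are distinct), and 3 integers whose partner 24−x falls outside [3,24].
Pigeonhole: treating each of those 13 groups as a pigeonhole, one can pick one integer per group — 13 integers — with no two summing to 24.
The 14th integer lands in an occupied pair, forcing a sum of 24.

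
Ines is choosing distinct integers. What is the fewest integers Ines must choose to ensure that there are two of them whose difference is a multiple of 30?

31

Integers whose pairwise differences are multiples of 30 are exactly those sharing a remainder mod 30. Pigeonhole: the 30 residue classes mod 30 are the pigeonholes.
With 30 integers one could put 1 in each residue class and have no class reach 2.
The 31st integer pushes some class to 2, so 30·1 + 1 = 31.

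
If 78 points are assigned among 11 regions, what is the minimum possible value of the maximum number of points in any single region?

8

Pigeonhole: the 11 regions are the holes and the 78 points are the pigeons.
If every region held at most 7 points, the total would be at most 11 × 7 = 77, which is less than 78.
So some region holds at least ⌈78/11⌉ = 8 points.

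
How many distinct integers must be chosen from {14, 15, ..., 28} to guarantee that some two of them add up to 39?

A set avoiding the sum 39 can contain at most one of each pair {x, 39−x}, plus the 3 elements whose complement lies outside the range.
The integers 20, …, 28 (9 of them) are such a set: any two sum to at least 20+21 = 41 > 39.
By the pigeonhole principle, any 10th integer completes one of the 6 pairs, so 10 choices force a sum of 39.

10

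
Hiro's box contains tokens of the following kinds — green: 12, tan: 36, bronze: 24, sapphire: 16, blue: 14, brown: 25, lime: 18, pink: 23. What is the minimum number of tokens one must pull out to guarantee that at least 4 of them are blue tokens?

158

In the worst case for collecting blue tokens, every non-blue token comes out first.
There are 12 + 36 + 24 + 16 + 25 + 18 + 23 = 154 non-blue tokens altogether.
After those, each further token must be blue, so 154 + 4 = 158 draws guarantee 4 blue tokens.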